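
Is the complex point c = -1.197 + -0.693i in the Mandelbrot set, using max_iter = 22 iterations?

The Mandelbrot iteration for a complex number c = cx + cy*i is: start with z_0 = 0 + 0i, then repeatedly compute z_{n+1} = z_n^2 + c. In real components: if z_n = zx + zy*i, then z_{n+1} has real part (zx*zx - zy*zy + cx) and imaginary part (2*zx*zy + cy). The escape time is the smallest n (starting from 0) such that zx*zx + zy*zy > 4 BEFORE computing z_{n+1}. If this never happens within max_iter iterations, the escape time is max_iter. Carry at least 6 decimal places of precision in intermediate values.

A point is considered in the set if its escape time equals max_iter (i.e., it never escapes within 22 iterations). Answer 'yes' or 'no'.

z_0 = 0 + 0i, c = -1.1970 + -0.6930i
Iter 1: z = -1.1970 + -0.6930i, |z|^2 = 1.9131
Iter 2: z = -0.2444 + 0.9660i, |z|^2 = 0.9930
Iter 3: z = -2.0705 + -1.1653i, |z|^2 = 5.6448
Escaped at iteration 3

Answer: no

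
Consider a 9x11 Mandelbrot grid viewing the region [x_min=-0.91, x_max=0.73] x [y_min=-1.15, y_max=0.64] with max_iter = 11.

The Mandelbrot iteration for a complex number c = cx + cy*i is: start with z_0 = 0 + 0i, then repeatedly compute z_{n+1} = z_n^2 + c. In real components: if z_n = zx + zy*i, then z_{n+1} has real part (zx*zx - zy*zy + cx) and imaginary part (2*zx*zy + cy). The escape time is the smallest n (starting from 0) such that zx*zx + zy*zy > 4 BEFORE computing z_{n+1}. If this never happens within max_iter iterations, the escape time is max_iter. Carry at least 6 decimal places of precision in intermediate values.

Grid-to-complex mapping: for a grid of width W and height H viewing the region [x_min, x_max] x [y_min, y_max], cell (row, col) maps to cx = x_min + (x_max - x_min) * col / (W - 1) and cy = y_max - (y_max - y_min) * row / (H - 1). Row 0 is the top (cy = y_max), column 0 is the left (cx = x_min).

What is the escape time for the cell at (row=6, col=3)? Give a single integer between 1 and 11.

Answer: 11

Derivation:
z_0 = 0 + 0i, c = -0.2950 + -0.4340i
Iter 1: z = -0.2950 + -0.4340i, |z|^2 = 0.2754
Iter 2: z = -0.3963 + -0.1779i, |z|^2 = 0.1887
Iter 3: z = -0.1696 + -0.2930i, |z|^2 = 0.1146
Iter 4: z = -0.3521 + -0.3346i, |z|^2 = 0.2359
Iter 5: z = -0.2830 + -0.1984i, |z|^2 = 0.1195
Iter 6: z = -0.2542 + -0.3217i, |z|^2 = 0.1681
Iter 7: z = -0.3339 + -0.2704i, |z|^2 = 0.1846
Iter 8: z = -0.2567 + -0.2534i, |z|^2 = 0.1301
Iter 9: z = -0.2934 + -0.3039i, |z|^2 = 0.1784
Iter 10: z = -0.3013 + -0.2557i, |z|^2 = 0.1562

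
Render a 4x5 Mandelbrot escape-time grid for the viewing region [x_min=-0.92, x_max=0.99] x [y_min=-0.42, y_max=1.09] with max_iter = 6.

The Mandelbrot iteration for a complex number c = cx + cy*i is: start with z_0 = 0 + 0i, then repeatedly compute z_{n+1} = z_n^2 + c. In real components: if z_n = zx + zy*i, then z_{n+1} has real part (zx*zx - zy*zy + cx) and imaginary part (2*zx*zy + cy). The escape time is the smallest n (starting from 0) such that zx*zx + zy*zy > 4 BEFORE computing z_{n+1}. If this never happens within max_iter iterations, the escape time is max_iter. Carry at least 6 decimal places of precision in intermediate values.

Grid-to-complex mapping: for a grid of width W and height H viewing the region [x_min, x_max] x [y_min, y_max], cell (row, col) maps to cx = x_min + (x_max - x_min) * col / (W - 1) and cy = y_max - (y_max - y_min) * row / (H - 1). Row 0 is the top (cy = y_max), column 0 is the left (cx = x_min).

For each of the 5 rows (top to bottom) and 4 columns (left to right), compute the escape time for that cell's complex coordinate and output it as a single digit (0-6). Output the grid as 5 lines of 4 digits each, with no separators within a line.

(row=0, col=0): c = -0.9200 + 1.0900i → escape time 3
(row=0, col=1): c = -0.2833 + 1.0900i → escape time 5
(row=0, col=2): c = 0.3533 + 1.0900i → escape time 3
(row=0, col=3): c = 0.9900 + 1.0900i → escape time 2
(row=1, col=0): c = -0.9200 + 0.7125i → escape time 4
(row=1, col=1): c = -0.2833 + 0.7125i → escape time 6
(row=1, col=2): c = 0.3533 + 0.7125i → escape time 6
(row=1, col=3): c = 0.9900 + 0.7125i → escape time 2
(row=2, col=0): c = -0.9200 + 0.3350i → escape time 6
(row=2, col=1): c = -0.2833 + 0.3350i → escape time 6
(row=2, col=2): c = 0.3533 + 0.3350i → escape time 6
(row=2, col=3): c = 0.9900 + 0.3350i → escape time 2
(row=3, col=0): c = -0.9200 + -0.0425i → escape time 6
(row=3, col=1): c = -0.2833 + -0.0425i → escape time 6
(row=3, col=2): c = 0.3533 + -0.0425i → escape time 6
(row=3, col=3): c = 0.9900 + -0.0425i → escape time 3
(row=4, col=0): c = -0.9200 + -0.4200i → escape time 6
(row=4, col=1): c = -0.2833 + -0.4200i → escape time 6
(row=4, col=2): c = 0.3533 + -0.4200i → escape time 6
(row=4, col=3): c = 0.9900 + -0.4200i → escape time 2

Answer: 3532
4662
6662
6663
6662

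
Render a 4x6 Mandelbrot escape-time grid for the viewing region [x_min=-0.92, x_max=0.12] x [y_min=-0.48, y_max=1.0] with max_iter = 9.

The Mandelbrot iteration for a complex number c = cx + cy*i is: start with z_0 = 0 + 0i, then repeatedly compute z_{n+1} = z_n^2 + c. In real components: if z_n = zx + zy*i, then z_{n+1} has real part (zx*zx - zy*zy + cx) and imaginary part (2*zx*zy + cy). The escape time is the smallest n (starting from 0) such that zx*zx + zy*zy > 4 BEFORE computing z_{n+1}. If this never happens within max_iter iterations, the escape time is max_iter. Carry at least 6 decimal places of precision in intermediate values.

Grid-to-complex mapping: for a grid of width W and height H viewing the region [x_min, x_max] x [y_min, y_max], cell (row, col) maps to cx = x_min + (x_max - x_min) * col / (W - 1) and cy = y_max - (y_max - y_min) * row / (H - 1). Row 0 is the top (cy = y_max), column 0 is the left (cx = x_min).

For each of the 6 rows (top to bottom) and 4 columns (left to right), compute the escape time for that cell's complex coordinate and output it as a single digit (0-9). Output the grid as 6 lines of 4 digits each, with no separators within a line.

Answer: 3464
4798
7999
9999
9999
5999

Derivation:
(row=0, col=0): c = -0.9200 + 1.0000i → escape time 3
(row=0, col=1): c = -0.5733 + 1.0000i → escape time 4
(row=0, col=2): c = -0.2267 + 1.0000i → escape time 6
(row=0, col=3): c = 0.1200 + 1.0000i → escape time 4
(row=1, col=0): c = -0.9200 + 0.7040i → escape time 4
(row=1, col=1): c = -0.5733 + 0.7040i → escape time 7
(row=1, col=2): c = -0.2267 + 0.7040i → escape time 9
(row=1, col=3): c = 0.1200 + 0.7040i → escape time 8
(row=2, col=0): c = -0.9200 + 0.4080i → escape time 7
(row=2, col=1): c = -0.5733 + 0.4080i → escape time 9
(row=2, col=2): c = -0.2267 + 0.4080i → escape time 9
(row=2, col=3): c = 0.1200 + 0.4080i → escape time 9
(row=3, col=0): c = -0.9200 + 0.1120i → escape time 9
(row=3, col=1): c = -0.5733 + 0.1120i → escape time 9
(row=3, col=2): c = -0.2267 + 0.1120i → escape time 9
(row=3, col=3): c = 0.1200 + 0.1120i → escape time 9
(row=4, col=0): c = -0.9200 + -0.1840i → escape time 9
(row=4, col=1): c = -0.5733 + -0.1840i → escape time 9
(row=4, col=2): c = -0.2267 + -0.1840i → escape time 9
(row=4, col=3): c = 0.1200 + -0.1840i → escape time 9
(row=5, col=0): c = -0.9200 + -0.4800i → escape time 5
(row=5, col=1): c = -0.5733 + -0.4800i → escape time 9
(row=5, col=2): c = -0.2267 + -0.4800i → escape time 9
(row=5, col=3): c = 0.1200 + -0.4800i → escape time 9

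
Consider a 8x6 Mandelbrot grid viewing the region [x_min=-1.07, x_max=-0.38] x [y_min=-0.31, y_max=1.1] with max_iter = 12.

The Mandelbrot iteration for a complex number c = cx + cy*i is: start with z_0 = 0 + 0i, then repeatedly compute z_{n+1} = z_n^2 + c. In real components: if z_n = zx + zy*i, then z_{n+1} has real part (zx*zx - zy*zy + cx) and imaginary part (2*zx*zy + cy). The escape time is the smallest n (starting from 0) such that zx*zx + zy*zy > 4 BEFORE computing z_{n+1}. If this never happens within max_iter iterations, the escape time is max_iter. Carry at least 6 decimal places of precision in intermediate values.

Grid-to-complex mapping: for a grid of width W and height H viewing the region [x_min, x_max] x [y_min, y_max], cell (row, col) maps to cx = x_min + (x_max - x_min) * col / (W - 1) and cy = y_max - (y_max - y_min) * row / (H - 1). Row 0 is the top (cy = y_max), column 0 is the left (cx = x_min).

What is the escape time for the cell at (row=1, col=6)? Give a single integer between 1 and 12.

z_0 = 0 + 0i, c = -0.4786 + 0.8180i
Iter 1: z = -0.4786 + 0.8180i, |z|^2 = 0.8982
Iter 2: z = -0.9187 + 0.0351i, |z|^2 = 0.8452
Iter 3: z = 0.3641 + 0.7536i, |z|^2 = 0.7005
Iter 4: z = -0.9139 + 1.3668i, |z|^2 = 2.7034
Iter 5: z = -1.5116 + -1.6802i, |z|^2 = 5.1081
Escaped at iteration 5

Answer: 5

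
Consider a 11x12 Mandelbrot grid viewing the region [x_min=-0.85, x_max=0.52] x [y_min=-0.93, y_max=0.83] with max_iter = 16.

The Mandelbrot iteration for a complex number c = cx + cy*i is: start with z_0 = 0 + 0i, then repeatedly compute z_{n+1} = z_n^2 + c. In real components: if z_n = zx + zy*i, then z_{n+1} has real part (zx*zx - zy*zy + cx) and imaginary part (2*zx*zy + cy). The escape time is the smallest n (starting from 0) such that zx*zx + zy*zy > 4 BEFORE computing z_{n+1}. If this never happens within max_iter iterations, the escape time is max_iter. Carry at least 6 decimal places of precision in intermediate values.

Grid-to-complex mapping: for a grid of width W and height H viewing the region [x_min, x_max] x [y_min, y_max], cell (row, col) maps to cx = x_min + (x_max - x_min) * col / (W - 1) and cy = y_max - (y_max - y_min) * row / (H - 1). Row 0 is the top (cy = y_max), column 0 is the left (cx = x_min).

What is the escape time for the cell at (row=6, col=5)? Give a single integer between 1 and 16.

z_0 = 0 + 0i, c = -0.1650 + -0.1300i
Iter 1: z = -0.1650 + -0.1300i, |z|^2 = 0.0441
Iter 2: z = -0.1547 + -0.0871i, |z|^2 = 0.0315
Iter 3: z = -0.1487 + -0.1031i, |z|^2 = 0.0327
Iter 4: z = -0.1535 + -0.0994i, |z|^2 = 0.0334
Iter 5: z = -0.1513 + -0.0995i, |z|^2 = 0.0328
Iter 6: z = -0.1520 + -0.0999i, |z|^2 = 0.0331
Iter 7: z = -0.1519 + -0.0996i, |z|^2 = 0.0330
Iter 8: z = -0.1519 + -0.0997i, |z|^2 = 0.0330
Iter 9: z = -0.1519 + -0.0997i, |z|^2 = 0.0330
Iter 10: z = -0.1519 + -0.0997i, |z|^2 = 0.0330
Iter 11: z = -0.1519 + -0.0997i, |z|^2 = 0.0330
Iter 12: z = -0.1519 + -0.0997i, |z|^2 = 0.0330
Iter 13: z = -0.1519 + -0.0997i, |z|^2 = 0.0330
Iter 14: z = -0.1519 + -0.0997i, |z|^2 = 0.0330
Iter 15: z = -0.1519 + -0.0997i, |z|^2 = 0.0330

Answer: 16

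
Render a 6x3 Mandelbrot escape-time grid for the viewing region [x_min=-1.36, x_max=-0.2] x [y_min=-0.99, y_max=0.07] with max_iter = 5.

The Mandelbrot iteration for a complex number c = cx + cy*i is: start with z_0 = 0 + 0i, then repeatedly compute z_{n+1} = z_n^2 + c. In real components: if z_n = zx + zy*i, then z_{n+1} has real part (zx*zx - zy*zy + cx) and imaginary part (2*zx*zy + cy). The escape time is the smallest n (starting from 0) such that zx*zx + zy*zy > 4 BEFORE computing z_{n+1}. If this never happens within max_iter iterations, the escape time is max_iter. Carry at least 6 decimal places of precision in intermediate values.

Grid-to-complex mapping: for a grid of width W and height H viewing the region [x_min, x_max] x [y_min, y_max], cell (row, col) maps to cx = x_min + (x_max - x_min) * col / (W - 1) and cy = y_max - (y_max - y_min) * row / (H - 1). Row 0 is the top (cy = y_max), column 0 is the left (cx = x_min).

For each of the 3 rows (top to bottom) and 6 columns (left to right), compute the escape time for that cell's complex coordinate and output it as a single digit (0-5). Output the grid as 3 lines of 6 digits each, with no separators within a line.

Answer: 555555
455555
333445

Derivation:
(row=0, col=0): c = -1.3600 + 0.0700i → escape time 5
(row=0, col=1): c = -1.1280 + 0.0700i → escape time 5
(row=0, col=2): c = -0.8960 + 0.0700i → escape time 5
(row=0, col=3): c = -0.6640 + 0.0700i → escape time 5
(row=0, col=4): c = -0.4320 + 0.0700i → escape time 5
(row=0, col=5): c = -0.2000 + 0.0700i → escape time 5
(row=1, col=0): c = -1.3600 + -0.4600i → escape time 4
(row=1, col=1): c = -1.1280 + -0.4600i → escape time 5
(row=1, col=2): c = -0.8960 + -0.4600i → escape time 5
(row=1, col=3): c = -0.6640 + -0.4600i → escape time 5
(row=1, col=4): c = -0.4320 + -0.4600i → escape time 5
(row=1, col=5): c = -0.2000 + -0.4600i → escape time 5
(row=2, col=0): c = -1.3600 + -0.9900i → escape time 3
(row=2, col=1): c = -1.1280 + -0.9900i → escape time 3
(row=2, col=2): c = -0.8960 + -0.9900i → escape time 3
(row=2, col=3): c = -0.6640 + -0.9900i → escape time 4
(row=2, col=4): c = -0.4320 + -0.9900i → escape time 4
(row=2, col=5): c = -0.2000 + -0.9900i → escape time 5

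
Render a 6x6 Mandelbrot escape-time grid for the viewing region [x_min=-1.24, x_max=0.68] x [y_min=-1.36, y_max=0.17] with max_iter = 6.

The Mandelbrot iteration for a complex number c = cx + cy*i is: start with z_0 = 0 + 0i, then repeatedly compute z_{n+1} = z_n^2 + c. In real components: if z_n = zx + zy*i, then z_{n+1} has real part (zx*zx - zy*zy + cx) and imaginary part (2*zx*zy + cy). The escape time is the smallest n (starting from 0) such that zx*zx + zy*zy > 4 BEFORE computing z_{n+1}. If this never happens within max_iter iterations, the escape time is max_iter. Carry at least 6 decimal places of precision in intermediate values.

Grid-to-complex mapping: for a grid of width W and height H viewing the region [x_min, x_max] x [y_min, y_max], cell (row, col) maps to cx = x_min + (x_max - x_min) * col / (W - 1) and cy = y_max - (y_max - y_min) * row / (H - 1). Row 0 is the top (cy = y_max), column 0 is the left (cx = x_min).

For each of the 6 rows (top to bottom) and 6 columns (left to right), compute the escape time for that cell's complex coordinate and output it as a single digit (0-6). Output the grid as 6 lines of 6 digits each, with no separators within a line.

Answer: 666663
666663
666663
346653
334632
222222

Derivation:
(row=0, col=0): c = -1.2400 + 0.1700i → escape time 6
(row=0, col=1): c = -0.8560 + 0.1700i → escape time 6
(row=0, col=2): c = -0.4720 + 0.1700i → escape time 6
(row=0, col=3): c = -0.0880 + 0.1700i → escape time 6
(row=0, col=4): c = 0.2960 + 0.1700i → escape time 6
(row=0, col=5): c = 0.6800 + 0.1700i → escape time 3
(row=1, col=0): c = -1.2400 + -0.1360i → escape time 6
(row=1, col=1): c = -0.8560 + -0.1360i → escape time 6
(row=1, col=2): c = -0.4720 + -0.1360i → escape time 6
(row=1, col=3): c = -0.0880 + -0.1360i → escape time 6
(row=1, col=4): c = 0.2960 + -0.1360i → escape time 6
(row=1, col=5): c = 0.6800 + -0.1360i → escape time 3
(row=2, col=0): c = -1.2400 + -0.4420i → escape time 6
(row=2, col=1): c = -0.8560 + -0.4420i → escape time 6
(row=2, col=2): c = -0.4720 + -0.4420i → escape time 6
(row=2, col=3): c = -0.0880 + -0.4420i → escape time 6
(row=2, col=4): c = 0.2960 + -0.4420i → escape time 6
(row=2, col=5): c = 0.6800 + -0.4420i → escape time 3
(row=3, col=0): c = -1.2400 + -0.7480i → escape time 3
(row=3, col=1): c = -0.8560 + -0.7480i → escape time 4
(row=3, col=2): c = -0.4720 + -0.7480i → escape time 6
(row=3, col=3): c = -0.0880 + -0.7480i → escape time 6
(row=3, col=4): c = 0.2960 + -0.7480i → escape time 5
(row=3, col=5): c = 0.6800 + -0.7480i → escape time 3
(row=4, col=0): c = -1.2400 + -1.0540i → escape time 3
(row=4, col=1): c = -0.8560 + -1.0540i → escape time 3
(row=4, col=2): c = -0.4720 + -1.0540i → escape time 4
(row=4, col=3): c = -0.0880 + -1.0540i → escape time 6
(row=4, col=4): c = 0.2960 + -1.0540i → escape time 3
(row=4, col=5): c = 0.6800 + -1.0540i → escape time 2
(row=5, col=0): c = -1.2400 + -1.3600i → escape time 2
(row=5, col=1): c = -0.8560 + -1.3600i → escape time 2
(row=5, col=2): c = -0.4720 + -1.3600i → escape time 2
(row=5, col=3): c = -0.0880 + -1.3600i → escape time 2
(row=5, col=4): c = 0.2960 + -1.3600i → escape time 2
(row=5, col=5): c = 0.6800 + -1.3600i → escape time 2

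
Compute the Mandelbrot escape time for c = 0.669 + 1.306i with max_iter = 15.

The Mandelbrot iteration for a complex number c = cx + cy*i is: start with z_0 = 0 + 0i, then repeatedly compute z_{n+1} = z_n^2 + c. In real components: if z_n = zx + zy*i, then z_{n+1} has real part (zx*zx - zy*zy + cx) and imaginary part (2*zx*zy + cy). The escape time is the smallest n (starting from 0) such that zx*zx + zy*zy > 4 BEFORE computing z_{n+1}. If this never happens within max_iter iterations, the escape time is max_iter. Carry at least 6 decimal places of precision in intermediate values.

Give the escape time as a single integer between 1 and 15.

Answer: 2

Derivation:
z_0 = 0 + 0i, c = 0.6690 + 1.3060i
Iter 1: z = 0.6690 + 1.3060i, |z|^2 = 2.1532
Iter 2: z = -0.5891 + 3.0534i, |z|^2 = 9.6704
Escaped at iteration 2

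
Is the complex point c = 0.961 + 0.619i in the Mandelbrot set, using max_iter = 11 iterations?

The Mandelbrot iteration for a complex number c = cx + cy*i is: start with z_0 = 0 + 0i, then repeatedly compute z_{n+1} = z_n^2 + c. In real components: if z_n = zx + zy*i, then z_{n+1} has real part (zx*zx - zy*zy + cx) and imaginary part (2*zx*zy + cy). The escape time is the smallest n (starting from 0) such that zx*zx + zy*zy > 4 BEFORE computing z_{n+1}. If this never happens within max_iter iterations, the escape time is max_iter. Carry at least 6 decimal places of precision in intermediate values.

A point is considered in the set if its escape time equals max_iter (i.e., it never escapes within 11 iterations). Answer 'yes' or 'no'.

z_0 = 0 + 0i, c = 0.9610 + 0.6190i
Iter 1: z = 0.9610 + 0.6190i, |z|^2 = 1.3067
Iter 2: z = 1.5014 + 1.8087i, |z|^2 = 5.5255
Escaped at iteration 2

Answer: no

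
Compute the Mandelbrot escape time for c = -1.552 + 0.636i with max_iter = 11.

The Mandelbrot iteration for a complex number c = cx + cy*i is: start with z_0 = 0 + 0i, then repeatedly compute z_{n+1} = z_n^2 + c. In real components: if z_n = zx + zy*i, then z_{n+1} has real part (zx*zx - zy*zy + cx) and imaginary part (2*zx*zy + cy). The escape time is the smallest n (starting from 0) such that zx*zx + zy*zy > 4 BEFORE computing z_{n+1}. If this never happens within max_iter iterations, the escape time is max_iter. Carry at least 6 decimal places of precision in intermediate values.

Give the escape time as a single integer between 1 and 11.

z_0 = 0 + 0i, c = -1.5520 + 0.6360i
Iter 1: z = -1.5520 + 0.6360i, |z|^2 = 2.8132
Iter 2: z = 0.4522 + -1.3381i, |z|^2 = 1.9951
Iter 3: z = -3.1381 + -0.5742i, |z|^2 = 10.1777
Escaped at iteration 3

Answer: 3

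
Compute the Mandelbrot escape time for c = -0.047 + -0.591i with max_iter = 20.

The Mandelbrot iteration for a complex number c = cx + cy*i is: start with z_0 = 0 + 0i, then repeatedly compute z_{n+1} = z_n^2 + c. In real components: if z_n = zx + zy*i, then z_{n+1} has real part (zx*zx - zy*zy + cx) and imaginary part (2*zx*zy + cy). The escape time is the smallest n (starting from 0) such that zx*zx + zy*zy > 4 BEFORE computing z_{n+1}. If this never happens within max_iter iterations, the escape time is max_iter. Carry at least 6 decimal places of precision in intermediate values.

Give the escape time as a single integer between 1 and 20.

z_0 = 0 + 0i, c = -0.0470 + -0.5910i
Iter 1: z = -0.0470 + -0.5910i, |z|^2 = 0.3515
Iter 2: z = -0.3941 + -0.5354i, |z|^2 = 0.4420
Iter 3: z = -0.1784 + -0.1690i, |z|^2 = 0.0604
Iter 4: z = -0.0437 + -0.5307i, |z|^2 = 0.2836
Iter 5: z = -0.3267 + -0.5446i, |z|^2 = 0.4033
Iter 6: z = -0.2368 + -0.2351i, |z|^2 = 0.1114
Iter 7: z = -0.0462 + -0.4796i, |z|^2 = 0.2322
Iter 8: z = -0.2749 + -0.5467i, |z|^2 = 0.3744
Iter 9: z = -0.2703 + -0.2904i, |z|^2 = 0.1574
Iter 10: z = -0.0583 + -0.4340i, |z|^2 = 0.1918
Iter 11: z = -0.2320 + -0.5404i, |z|^2 = 0.3458
Iter 12: z = -0.2852 + -0.3403i, |z|^2 = 0.1972
Iter 13: z = -0.0814 + -0.3969i, |z|^2 = 0.1641
Iter 14: z = -0.1979 + -0.5264i, |z|^2 = 0.3162
Iter 15: z = -0.2849 + -0.3827i, |z|^2 = 0.2276
Iter 16: z = -0.1123 + -0.3730i, |z|^2 = 0.1517
Iter 17: z = -0.1735 + -0.5072i, |z|^2 = 0.2874
Iter 18: z = -0.2742 + -0.4150i, |z|^2 = 0.2474
Iter 19: z = -0.1440 + -0.3634i, |z|^2 = 0.1528

Answer: 20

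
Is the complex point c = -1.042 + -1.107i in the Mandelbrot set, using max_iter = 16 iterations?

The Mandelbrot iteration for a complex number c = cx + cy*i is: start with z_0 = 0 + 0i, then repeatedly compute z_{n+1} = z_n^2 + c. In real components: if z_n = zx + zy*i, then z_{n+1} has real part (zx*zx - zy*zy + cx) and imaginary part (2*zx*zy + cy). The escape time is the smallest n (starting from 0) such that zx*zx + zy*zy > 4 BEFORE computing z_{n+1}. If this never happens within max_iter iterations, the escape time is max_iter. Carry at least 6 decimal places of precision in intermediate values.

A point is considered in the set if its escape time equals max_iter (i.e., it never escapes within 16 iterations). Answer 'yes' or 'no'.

z_0 = 0 + 0i, c = -1.0420 + -1.1070i
Iter 1: z = -1.0420 + -1.1070i, |z|^2 = 2.3112
Iter 2: z = -1.1817 + 1.2000i, |z|^2 = 2.8364
Iter 3: z = -1.0856 + -3.9430i, |z|^2 = 16.7259
Escaped at iteration 3

Answer: no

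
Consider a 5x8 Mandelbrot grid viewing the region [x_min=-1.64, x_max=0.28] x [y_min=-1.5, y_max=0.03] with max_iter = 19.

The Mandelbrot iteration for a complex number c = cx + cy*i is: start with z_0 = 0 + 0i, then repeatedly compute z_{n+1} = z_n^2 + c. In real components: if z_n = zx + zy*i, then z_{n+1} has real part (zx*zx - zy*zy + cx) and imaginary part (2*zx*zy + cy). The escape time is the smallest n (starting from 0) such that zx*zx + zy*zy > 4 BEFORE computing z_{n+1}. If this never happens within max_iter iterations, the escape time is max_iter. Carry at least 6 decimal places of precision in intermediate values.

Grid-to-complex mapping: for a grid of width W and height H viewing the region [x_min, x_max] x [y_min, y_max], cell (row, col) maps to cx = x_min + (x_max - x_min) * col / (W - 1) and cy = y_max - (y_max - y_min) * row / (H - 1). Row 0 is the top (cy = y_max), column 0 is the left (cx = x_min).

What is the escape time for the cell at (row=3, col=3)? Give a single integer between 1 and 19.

z_0 = 0 + 0i, c = -0.2000 + -0.6257i
Iter 1: z = -0.2000 + -0.6257i, |z|^2 = 0.4315
Iter 2: z = -0.5515 + -0.3754i, |z|^2 = 0.4451
Iter 3: z = -0.0368 + -0.2116i, |z|^2 = 0.0461
Iter 4: z = -0.2434 + -0.6102i, |z|^2 = 0.4315
Iter 5: z = -0.5130 + -0.3287i, |z|^2 = 0.3712
Iter 6: z = -0.0448 + -0.2885i, |z|^2 = 0.0852
Iter 7: z = -0.2812 + -0.5999i, |z|^2 = 0.4389
Iter 8: z = -0.4807 + -0.2883i, |z|^2 = 0.3143
Iter 9: z = -0.0520 + -0.3485i, |z|^2 = 0.1241
Iter 10: z = -0.3187 + -0.5895i, |z|^2 = 0.4490
Iter 11: z = -0.4459 + -0.2500i, |z|^2 = 0.2613
Iter 12: z = -0.0637 + -0.4028i, |z|^2 = 0.1663
Iter 13: z = -0.3582 + -0.5744i, |z|^2 = 0.4583
Iter 14: z = -0.4016 + -0.2142i, |z|^2 = 0.2072
Iter 15: z = -0.0846 + -0.4537i, |z|^2 = 0.2130
Iter 16: z = -0.3987 + -0.5490i, |z|^2 = 0.4603
Iter 17: z = -0.3425 + -0.1880i, |z|^2 = 0.1526
Iter 18: z = -0.1181 + -0.4969i, |z|^2 = 0.2609

Answer: 19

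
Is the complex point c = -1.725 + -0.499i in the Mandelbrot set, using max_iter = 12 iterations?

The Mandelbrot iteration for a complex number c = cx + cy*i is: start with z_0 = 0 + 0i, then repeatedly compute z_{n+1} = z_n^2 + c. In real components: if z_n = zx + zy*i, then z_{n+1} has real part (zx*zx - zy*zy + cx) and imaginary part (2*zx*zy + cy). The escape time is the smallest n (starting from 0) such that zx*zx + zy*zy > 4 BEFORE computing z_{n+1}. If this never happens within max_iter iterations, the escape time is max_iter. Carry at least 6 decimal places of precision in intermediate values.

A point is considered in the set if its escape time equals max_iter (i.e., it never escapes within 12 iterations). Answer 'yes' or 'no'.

z_0 = 0 + 0i, c = -1.7250 + -0.4990i
Iter 1: z = -1.7250 + -0.4990i, |z|^2 = 3.2246
Iter 2: z = 1.0016 + 1.2226i, |z|^2 = 2.4979
Iter 3: z = -2.2164 + 1.9501i, |z|^2 = 8.7151
Escaped at iteration 3

Answer: no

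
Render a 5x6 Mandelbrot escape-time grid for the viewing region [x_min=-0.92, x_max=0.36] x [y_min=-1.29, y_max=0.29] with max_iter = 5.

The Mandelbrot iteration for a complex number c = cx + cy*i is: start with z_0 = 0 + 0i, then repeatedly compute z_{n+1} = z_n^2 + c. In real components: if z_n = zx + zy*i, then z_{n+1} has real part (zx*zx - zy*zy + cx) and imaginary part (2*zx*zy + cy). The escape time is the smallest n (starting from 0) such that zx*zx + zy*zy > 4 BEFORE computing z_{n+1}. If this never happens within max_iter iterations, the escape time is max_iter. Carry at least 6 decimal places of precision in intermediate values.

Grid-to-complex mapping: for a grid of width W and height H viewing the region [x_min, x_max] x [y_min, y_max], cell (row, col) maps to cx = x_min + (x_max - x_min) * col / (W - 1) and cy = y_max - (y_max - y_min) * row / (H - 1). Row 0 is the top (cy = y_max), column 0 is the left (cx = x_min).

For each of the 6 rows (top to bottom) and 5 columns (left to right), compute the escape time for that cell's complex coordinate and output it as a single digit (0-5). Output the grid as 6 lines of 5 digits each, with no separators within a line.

Answer: 55555
55555
55555
45555
34553
23322

Derivation:
(row=0, col=0): c = -0.9200 + 0.2900i → escape time 5
(row=0, col=1): c = -0.6000 + 0.2900i → escape time 5
(row=0, col=2): c = -0.2800 + 0.2900i → escape time 5
(row=0, col=3): c = 0.0400 + 0.2900i → escape time 5
(row=0, col=4): c = 0.3600 + 0.2900i → escape time 5
(row=1, col=0): c = -0.9200 + -0.0260i → escape time 5
(row=1, col=1): c = -0.6000 + -0.0260i → escape time 5
(row=1, col=2): c = -0.2800 + -0.0260i → escape time 5
(row=1, col=3): c = 0.0400 + -0.0260i → escape time 5
(row=1, col=4): c = 0.3600 + -0.0260i → escape time 5
(row=2, col=0): c = -0.9200 + -0.3420i → escape time 5
(row=2, col=1): c = -0.6000 + -0.3420i → escape time 5
(row=2, col=2): c = -0.2800 + -0.3420i → escape time 5
(row=2, col=3): c = 0.0400 + -0.3420i → escape time 5
(row=2, col=4): c = 0.3600 + -0.3420i → escape time 5
(row=3, col=0): c = -0.9200 + -0.6580i → escape time 4
(row=3, col=1): c = -0.6000 + -0.6580i → escape time 5
(row=3, col=2): c = -0.2800 + -0.6580i → escape time 5
(row=3, col=3): c = 0.0400 + -0.6580i → escape time 5
(row=3, col=4): c = 0.3600 + -0.6580i → escape time 5
(row=4, col=0): c = -0.9200 + -0.9740i → escape time 3
(row=4, col=1): c = -0.6000 + -0.9740i → escape time 4
(row=4, col=2): c = -0.2800 + -0.9740i → escape time 5
(row=4, col=3): c = 0.0400 + -0.9740i → escape time 5
(row=4, col=4): c = 0.3600 + -0.9740i → escape time 3
(row=5, col=0): c = -0.9200 + -1.2900i → escape time 2
(row=5, col=1): c = -0.6000 + -1.2900i → escape time 3
(row=5, col=2): c = -0.2800 + -1.2900i → escape time 3
(row=5, col=3): c = 0.0400 + -1.2900i → escape time 2
(row=5, col=4): c = 0.3600 + -1.2900i → escape time 2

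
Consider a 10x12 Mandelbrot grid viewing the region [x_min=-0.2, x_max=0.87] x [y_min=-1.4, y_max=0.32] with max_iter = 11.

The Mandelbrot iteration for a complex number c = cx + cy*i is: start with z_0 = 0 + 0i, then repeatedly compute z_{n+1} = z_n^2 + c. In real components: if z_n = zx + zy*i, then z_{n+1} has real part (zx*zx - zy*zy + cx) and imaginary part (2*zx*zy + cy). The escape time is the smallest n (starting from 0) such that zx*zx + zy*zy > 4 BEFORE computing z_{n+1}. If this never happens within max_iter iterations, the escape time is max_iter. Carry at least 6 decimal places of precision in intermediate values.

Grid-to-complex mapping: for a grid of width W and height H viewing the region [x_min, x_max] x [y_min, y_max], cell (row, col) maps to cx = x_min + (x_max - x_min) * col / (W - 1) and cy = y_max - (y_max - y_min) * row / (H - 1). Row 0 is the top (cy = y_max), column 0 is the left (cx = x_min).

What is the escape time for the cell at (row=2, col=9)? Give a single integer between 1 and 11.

z_0 = 0 + 0i, c = 0.8700 + 0.0073i
Iter 1: z = 0.8700 + 0.0073i, |z|^2 = 0.7570
Iter 2: z = 1.6268 + 0.0199i, |z|^2 = 2.6470
Iter 3: z = 3.5162 + 0.0721i, |z|^2 = 12.3691
Escaped at iteration 3

Answer: 3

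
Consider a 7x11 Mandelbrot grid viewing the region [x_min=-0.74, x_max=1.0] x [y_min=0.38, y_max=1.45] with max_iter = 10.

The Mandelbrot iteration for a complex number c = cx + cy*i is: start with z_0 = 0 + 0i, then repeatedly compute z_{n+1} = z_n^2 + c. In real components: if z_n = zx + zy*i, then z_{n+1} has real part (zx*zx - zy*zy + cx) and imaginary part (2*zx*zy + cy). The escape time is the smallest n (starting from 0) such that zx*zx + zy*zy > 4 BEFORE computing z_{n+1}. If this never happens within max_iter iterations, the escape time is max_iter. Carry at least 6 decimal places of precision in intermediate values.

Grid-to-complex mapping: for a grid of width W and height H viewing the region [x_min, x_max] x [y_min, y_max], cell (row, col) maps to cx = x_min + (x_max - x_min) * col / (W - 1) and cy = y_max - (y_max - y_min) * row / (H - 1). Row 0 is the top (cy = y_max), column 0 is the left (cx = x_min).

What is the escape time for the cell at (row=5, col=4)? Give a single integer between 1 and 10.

Answer: 3

Derivation:
z_0 = 0 + 0i, c = 0.4200 + 0.9150i
Iter 1: z = 0.4200 + 0.9150i, |z|^2 = 1.0136
Iter 2: z = -0.2408 + 1.6836i, |z|^2 = 2.8925
Iter 3: z = -2.3565 + 0.1041i, |z|^2 = 5.5640
Escaped at iteration 3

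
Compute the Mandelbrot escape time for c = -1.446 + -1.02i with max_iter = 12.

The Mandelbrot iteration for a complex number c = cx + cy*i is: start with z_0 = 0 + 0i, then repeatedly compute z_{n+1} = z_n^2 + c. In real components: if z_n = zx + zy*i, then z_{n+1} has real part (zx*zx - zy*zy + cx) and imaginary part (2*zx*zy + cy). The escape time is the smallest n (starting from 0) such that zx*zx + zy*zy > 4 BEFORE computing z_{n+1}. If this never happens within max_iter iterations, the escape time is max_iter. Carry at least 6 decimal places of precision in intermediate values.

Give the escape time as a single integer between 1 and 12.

Answer: 3

Derivation:
z_0 = 0 + 0i, c = -1.4460 + -1.0200i
Iter 1: z = -1.4460 + -1.0200i, |z|^2 = 3.1313
Iter 2: z = -0.3955 + 1.9298i, |z|^2 = 3.8807
Iter 3: z = -5.0139 + -2.5464i, |z|^2 = 31.6233
Escaped at iteration 3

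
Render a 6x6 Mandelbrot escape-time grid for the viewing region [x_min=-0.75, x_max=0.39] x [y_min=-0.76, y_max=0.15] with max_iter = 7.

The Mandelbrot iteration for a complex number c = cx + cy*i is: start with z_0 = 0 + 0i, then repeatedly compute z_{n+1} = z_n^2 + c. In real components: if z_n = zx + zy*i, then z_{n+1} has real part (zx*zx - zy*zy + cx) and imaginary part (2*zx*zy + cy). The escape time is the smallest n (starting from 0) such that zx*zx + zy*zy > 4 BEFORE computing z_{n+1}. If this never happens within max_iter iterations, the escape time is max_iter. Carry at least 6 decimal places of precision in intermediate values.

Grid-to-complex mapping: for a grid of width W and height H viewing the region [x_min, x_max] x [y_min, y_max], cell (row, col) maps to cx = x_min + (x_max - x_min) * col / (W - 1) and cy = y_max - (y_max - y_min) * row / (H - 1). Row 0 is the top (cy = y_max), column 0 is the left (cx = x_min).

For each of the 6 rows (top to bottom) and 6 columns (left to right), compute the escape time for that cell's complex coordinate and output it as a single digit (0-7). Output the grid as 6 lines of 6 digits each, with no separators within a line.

(row=0, col=0): c = -0.7500 + 0.1500i → escape time 7
(row=0, col=1): c = -0.5220 + 0.1500i → escape time 7
(row=0, col=2): c = -0.2940 + 0.1500i → escape time 7
(row=0, col=3): c = -0.0660 + 0.1500i → escape time 7
(row=0, col=4): c = 0.1620 + 0.1500i → escape time 7
(row=0, col=5): c = 0.3900 + 0.1500i → escape time 7
(row=1, col=0): c = -0.7500 + -0.0320i → escape time 7
(row=1, col=1): c = -0.5220 + -0.0320i → escape time 7
(row=1, col=2): c = -0.2940 + -0.0320i → escape time 7
(row=1, col=3): c = -0.0660 + -0.0320i → escape time 7
(row=1, col=4): c = 0.1620 + -0.0320i → escape time 7
(row=1, col=5): c = 0.3900 + -0.0320i → escape time 7
(row=2, col=0): c = -0.7500 + -0.2140i → escape time 7
(row=2, col=1): c = -0.5220 + -0.2140i → escape time 7
(row=2, col=2): c = -0.2940 + -0.2140i → escape time 7
(row=2, col=3): c = -0.0660 + -0.2140i → escape time 7
(row=2, col=4): c = 0.1620 + -0.2140i → escape time 7
(row=2, col=5): c = 0.3900 + -0.2140i → escape time 7
(row=3, col=0): c = -0.7500 + -0.3960i → escape time 7
(row=3, col=1): c = -0.5220 + -0.3960i → escape time 7
(row=3, col=2): c = -0.2940 + -0.3960i → escape time 7
(row=3, col=3): c = -0.0660 + -0.3960i → escape time 7
(row=3, col=4): c = 0.1620 + -0.3960i → escape time 7
(row=3, col=5): c = 0.3900 + -0.3960i → escape time 7
(row=4, col=0): c = -0.7500 + -0.5780i → escape time 6
(row=4, col=1): c = -0.5220 + -0.5780i → escape time 7
(row=4, col=2): c = -0.2940 + -0.5780i → escape time 7
(row=4, col=3): c = -0.0660 + -0.5780i → escape time 7
(row=4, col=4): c = 0.1620 + -0.5780i → escape time 7
(row=4, col=5): c = 0.3900 + -0.5780i → escape time 7
(row=5, col=0): c = -0.7500 + -0.7600i → escape time 4
(row=5, col=1): c = -0.5220 + -0.7600i → escape time 6
(row=5, col=2): c = -0.2940 + -0.7600i → escape time 7
(row=5, col=3): c = -0.0660 + -0.7600i → escape time 7
(row=5, col=4): c = 0.1620 + -0.7600i → escape time 6
(row=5, col=5): c = 0.3900 + -0.7600i → escape time 4

Answer: 777777
777777
777777
777777
677777
467764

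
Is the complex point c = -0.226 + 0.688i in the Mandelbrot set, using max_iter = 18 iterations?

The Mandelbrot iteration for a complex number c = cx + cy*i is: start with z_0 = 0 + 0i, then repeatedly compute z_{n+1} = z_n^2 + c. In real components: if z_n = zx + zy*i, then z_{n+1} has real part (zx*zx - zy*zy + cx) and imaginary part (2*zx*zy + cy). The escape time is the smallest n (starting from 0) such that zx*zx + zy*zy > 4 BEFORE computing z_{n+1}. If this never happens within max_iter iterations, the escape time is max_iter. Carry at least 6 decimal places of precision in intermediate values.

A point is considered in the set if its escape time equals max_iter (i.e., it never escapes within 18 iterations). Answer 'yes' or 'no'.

Answer: yes

Derivation:
z_0 = 0 + 0i, c = -0.2260 + 0.6880i
Iter 1: z = -0.2260 + 0.6880i, |z|^2 = 0.5244
Iter 2: z = -0.6483 + 0.3770i, |z|^2 = 0.5624
Iter 3: z = 0.0521 + 0.1992i, |z|^2 = 0.0424
Iter 4: z = -0.2630 + 0.7088i, |z|^2 = 0.5715
Iter 5: z = -0.6592 + 0.3153i, |z|^2 = 0.5339
Iter 6: z = 0.1091 + 0.2724i, |z|^2 = 0.0861
Iter 7: z = -0.2883 + 0.7475i, |z|^2 = 0.6418
Iter 8: z = -0.7016 + 0.2571i, |z|^2 = 0.5583
Iter 9: z = 0.2001 + 0.3273i, |z|^2 = 0.1472
Iter 10: z = -0.2931 + 0.8190i, |z|^2 = 0.7567
Iter 11: z = -0.8109 + 0.2079i, |z|^2 = 0.7008
Iter 12: z = 0.3883 + 0.3508i, |z|^2 = 0.2738
Iter 13: z = -0.1982 + 0.9604i, |z|^2 = 0.9617
Iter 14: z = -1.1091 + 0.3072i, |z|^2 = 1.3245
Iter 15: z = 0.9097 + 0.0065i, |z|^2 = 0.8276
Iter 16: z = 0.6016 + 0.6999i, |z|^2 = 0.8517
Iter 17: z = -0.3540 + 1.5301i, |z|^2 = 2.4664
Did not escape in 18 iterations → in set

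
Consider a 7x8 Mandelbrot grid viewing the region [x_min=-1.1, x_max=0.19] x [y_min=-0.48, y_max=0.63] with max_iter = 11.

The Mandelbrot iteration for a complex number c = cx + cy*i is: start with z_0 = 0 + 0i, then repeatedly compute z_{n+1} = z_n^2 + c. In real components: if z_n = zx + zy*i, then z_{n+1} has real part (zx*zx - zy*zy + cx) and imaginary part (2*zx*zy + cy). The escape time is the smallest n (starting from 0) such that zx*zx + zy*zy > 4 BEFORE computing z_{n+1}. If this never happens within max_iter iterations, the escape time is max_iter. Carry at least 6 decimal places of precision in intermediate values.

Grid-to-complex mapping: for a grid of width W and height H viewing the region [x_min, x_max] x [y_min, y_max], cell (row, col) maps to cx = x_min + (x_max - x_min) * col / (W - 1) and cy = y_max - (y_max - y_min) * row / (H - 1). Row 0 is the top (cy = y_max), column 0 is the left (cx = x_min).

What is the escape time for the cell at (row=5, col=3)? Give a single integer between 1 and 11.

Answer: 11

Derivation:
z_0 = 0 + 0i, c = -0.4550 + -0.1629i
Iter 1: z = -0.4550 + -0.1629i, |z|^2 = 0.2335
Iter 2: z = -0.2745 + -0.0147i, |z|^2 = 0.0756
Iter 3: z = -0.3799 + -0.1548i, |z|^2 = 0.1683
Iter 4: z = -0.3347 + -0.0452i, |z|^2 = 0.1140
Iter 5: z = -0.3450 + -0.1326i, |z|^2 = 0.1366
Iter 6: z = -0.3535 + -0.0714i, |z|^2 = 0.1301
Iter 7: z = -0.3351 + -0.1124i, |z|^2 = 0.1249
Iter 8: z = -0.3553 + -0.0875i, |z|^2 = 0.1339
Iter 9: z = -0.3364 + -0.1007i, |z|^2 = 0.1233
Iter 10: z = -0.3520 + -0.0951i, |z|^2 = 0.1329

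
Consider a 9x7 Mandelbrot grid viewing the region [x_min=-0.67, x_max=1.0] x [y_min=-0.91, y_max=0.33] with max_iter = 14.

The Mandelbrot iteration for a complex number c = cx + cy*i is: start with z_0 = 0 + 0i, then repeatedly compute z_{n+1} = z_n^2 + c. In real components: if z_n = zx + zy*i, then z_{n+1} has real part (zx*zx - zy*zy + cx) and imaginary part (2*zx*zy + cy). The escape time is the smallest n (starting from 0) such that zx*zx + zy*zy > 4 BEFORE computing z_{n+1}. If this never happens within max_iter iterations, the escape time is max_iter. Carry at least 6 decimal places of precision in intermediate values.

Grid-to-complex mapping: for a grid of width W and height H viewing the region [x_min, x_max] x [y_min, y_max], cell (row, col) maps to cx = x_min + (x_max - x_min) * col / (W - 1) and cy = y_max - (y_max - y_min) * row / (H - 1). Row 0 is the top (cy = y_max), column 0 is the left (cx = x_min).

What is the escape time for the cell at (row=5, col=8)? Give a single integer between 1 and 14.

z_0 = 0 + 0i, c = 1.0000 + -0.7033i
Iter 1: z = 1.0000 + -0.7033i, |z|^2 = 1.4947
Iter 2: z = 1.5053 + -2.1100i, |z|^2 = 6.7181
Escaped at iteration 2

Answer: 2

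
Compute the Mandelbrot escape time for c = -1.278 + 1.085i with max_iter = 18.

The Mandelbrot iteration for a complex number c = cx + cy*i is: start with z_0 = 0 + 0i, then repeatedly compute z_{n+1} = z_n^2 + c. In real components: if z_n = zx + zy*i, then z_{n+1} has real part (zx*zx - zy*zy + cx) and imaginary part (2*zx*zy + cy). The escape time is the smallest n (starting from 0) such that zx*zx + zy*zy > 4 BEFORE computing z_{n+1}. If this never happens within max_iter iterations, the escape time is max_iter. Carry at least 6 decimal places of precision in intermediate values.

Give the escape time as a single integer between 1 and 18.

Answer: 3

Derivation:
z_0 = 0 + 0i, c = -1.2780 + 1.0850i
Iter 1: z = -1.2780 + 1.0850i, |z|^2 = 2.8105
Iter 2: z = -0.8219 + -1.6883i, |z|^2 = 3.5258
Iter 3: z = -3.4526 + 3.8603i, |z|^2 = 26.8226
Escaped at iteration 3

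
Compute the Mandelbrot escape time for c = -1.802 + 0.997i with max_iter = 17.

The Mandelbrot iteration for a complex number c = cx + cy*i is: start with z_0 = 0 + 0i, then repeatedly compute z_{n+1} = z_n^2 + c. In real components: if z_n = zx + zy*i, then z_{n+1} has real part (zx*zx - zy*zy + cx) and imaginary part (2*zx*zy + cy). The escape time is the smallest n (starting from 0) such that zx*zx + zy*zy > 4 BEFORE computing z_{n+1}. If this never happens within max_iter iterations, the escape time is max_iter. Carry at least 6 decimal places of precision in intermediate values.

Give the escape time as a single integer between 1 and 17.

Answer: 1

Derivation:
z_0 = 0 + 0i, c = -1.8020 + 0.9970i
Iter 1: z = -1.8020 + 0.9970i, |z|^2 = 4.2412
Escaped at iteration 1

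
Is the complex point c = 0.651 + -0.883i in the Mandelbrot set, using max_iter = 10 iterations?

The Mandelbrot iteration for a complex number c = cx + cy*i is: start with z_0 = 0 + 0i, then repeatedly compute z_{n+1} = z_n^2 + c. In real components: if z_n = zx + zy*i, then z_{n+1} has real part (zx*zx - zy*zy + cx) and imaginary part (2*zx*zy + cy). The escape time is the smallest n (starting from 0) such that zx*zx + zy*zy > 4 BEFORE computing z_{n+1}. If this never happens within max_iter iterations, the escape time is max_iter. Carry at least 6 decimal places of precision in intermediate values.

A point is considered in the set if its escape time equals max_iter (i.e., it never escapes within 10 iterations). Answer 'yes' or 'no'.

z_0 = 0 + 0i, c = 0.6510 + -0.8830i
Iter 1: z = 0.6510 + -0.8830i, |z|^2 = 1.2035
Iter 2: z = 0.2951 + -2.0327i, |z|^2 = 4.2188
Escaped at iteration 2

Answer: no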